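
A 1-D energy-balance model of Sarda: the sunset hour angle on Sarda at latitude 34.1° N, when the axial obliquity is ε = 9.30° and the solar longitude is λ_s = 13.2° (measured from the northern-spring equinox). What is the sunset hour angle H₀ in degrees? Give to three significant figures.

H₀ = 91.4°

Solar declination: sin δ = sin ε · sin λ_s = sin 9.30° × sin 13.2° = 0.03690, so δ = +2.115°.
cos H₀ = −tan φ · tan δ = −tan(+34.1°) × tan(+2.115°) = -0.0250, so H₀ = 1.5958 rad = 91.43°.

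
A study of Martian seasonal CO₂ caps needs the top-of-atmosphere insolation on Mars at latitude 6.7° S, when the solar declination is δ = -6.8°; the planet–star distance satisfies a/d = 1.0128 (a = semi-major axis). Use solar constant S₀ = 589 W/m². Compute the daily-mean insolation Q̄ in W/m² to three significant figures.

cos H₀ = −tan(-6.7°) tan(-6.800°) = -0.0140, H₀ = 1.5848 rad.
Bracket: H₀ sin φ sin δ + cos φ cos δ sin H₀ = 1.5848×-0.11667×-0.11840 + 0.99317×0.99297×0.99990 = 0.021892 + 0.986089 = 1.007981.
Inverse-square distance factor (a/d)² = 1.0128² = 1.025764.
Q̄ = (S₀/π) × 1.025764 × [bracket] = (589/π) × 1.025764 × 1.007981 = 193.8 W/m².

Q̄ ≈ 194 W/m²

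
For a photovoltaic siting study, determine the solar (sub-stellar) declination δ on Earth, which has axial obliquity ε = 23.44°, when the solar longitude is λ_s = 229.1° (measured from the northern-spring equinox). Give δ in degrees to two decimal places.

sin δ = sin ε · sin λ_s = sin 23.44° × sin 229.1° = -0.300670.
δ = arcsin(-0.300670) = -17.50°.

δ = -17.50°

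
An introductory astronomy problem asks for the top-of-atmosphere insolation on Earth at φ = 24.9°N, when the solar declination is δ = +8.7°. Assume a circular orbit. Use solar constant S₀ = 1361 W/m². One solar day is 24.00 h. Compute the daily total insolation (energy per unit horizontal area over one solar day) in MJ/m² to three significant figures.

37.4 MJ/m²

cos H₀ = −tan(+24.9°) tan(+8.700°) = -0.0710, H₀ = 1.6419 rad.
Bracket: H₀ sin φ sin δ + cos φ cos δ sin H₀ = 1.6419×0.42104×0.15126 + 0.90704×0.98849×0.99747 = 0.104567 + 0.894332 = 0.998899.
Q̄ = (S₀/π) × [bracket] = (1361/π) × 0.998899 = 432.74 W/m².
Daily total = Q̄ × 24.00 h × 3600 s/h = 432.74 × 24.00 × 3600 / 10⁶ = 37.39 MJ/m².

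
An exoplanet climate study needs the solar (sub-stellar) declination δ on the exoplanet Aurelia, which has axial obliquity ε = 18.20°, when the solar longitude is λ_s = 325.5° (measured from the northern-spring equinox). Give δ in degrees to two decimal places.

sin δ = sin ε · sin λ_s = sin 18.20° × sin 325.5° = -0.176908.
δ = arcsin(-0.176908) = -10.19°.

δ = -10.19°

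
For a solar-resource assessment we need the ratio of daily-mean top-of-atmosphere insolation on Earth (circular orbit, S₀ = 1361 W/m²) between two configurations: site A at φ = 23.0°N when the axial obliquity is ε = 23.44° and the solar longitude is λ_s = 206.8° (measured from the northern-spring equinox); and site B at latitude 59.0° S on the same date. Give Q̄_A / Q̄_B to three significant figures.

Q̄_A / Q̄_B ≈ 1.03

— Configuration A (φ=+23.0°):
Solar declination: sin δ = sin ε · sin λ_s = sin 23.44° × sin 206.8° = -0.17935, so δ = -10.332°.
cos H₀ = −tan(+23.0°) tan(-10.332°) = 0.0774, H₀ = 1.4933 rad.
Bracket: H₀ sin φ sin δ + cos φ cos δ sin H₀ = 1.4933×0.39073×-0.17935 + 0.92050×0.98378×0.99700 = -0.104647 + 0.902853 = 0.798206.
Q̄ = (S₀/π) × [bracket] = (1361/π) × 0.798206 = 345.80 W/m².
— Configuration B (φ=-59.0°):
cos H₀ = −tan(-59.0°) tan(-10.332°) = -0.3034, H₀ = 1.8791 rad.
Bracket: H₀ sin φ sin δ + cos φ cos δ sin H₀ = 1.8791×-0.85717×-0.17935 + 0.51504×0.98378×0.95286 = 0.288881 + 0.482801 = 0.771682.
Q̄ = (S₀/π) × [bracket] = (1361/π) × 0.771682 = 334.31 W/m².
Ratio Q̄_A / Q̄_B = 345.80 / 334.31 = 1.034.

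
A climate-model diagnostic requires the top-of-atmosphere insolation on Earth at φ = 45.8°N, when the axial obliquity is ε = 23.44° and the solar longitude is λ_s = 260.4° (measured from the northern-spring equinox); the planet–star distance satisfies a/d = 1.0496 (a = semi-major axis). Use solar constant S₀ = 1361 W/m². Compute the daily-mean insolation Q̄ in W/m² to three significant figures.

Solar declination: sin δ = sin ε · sin λ_s = sin 23.44° × sin 260.4° = -0.39222, so δ = -23.093°.
cos H₀ = −tan(+45.8°) tan(-23.093°) = 0.4385, H₀ = 1.1169 rad.
Bracket: H₀ sin φ sin δ + cos φ cos δ sin H₀ = 1.1169×0.71691×-0.39222 + 0.69717×0.91987×0.89875 = -0.314057 + 0.576374 = 0.262317.
Inverse-square distance factor (a/d)² = 1.0496² = 1.101660.
Q̄ = (S₀/π) × 1.101660 × [bracket] = (1361/π) × 1.101660 × 0.262317 = 125.2 W/m².

Q̄ ≈ 125 W/m²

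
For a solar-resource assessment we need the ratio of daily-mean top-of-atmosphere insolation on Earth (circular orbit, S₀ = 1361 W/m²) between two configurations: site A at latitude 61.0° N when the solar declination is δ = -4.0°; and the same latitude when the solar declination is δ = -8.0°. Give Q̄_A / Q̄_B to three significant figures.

Q̄_A / Q̄_B ≈ 1.29

— Configuration A (φ=+61.0°):
cos H₀ = −tan(+61.0°) tan(-4.000°) = 0.1262, H₀ = 1.4443 rad.
Bracket: H₀ sin φ sin δ + cos φ cos δ sin H₀ = 1.4443×0.87462×-0.06976 + 0.48481×0.99756×0.99201 = -0.088122 + 0.479763 = 0.391641.
Q̄ = (S₀/π) × [bracket] = (1361/π) × 0.391641 = 169.67 W/m².
— Configuration B (φ=+61.0°):
cos H₀ = −tan(+61.0°) tan(-8.000°) = 0.2535, H₀ = 1.3145 rad.
Bracket: H₀ sin φ sin δ + cos φ cos δ sin H₀ = 1.3145×0.87462×-0.13917 + 0.48481×0.99027×0.96732 = -0.160002 + 0.464403 = 0.304401.
Q̄ = (S₀/π) × [bracket] = (1361/π) × 0.304401 = 131.87 W/m².
Ratio Q̄_A / Q̄_B = 169.67 / 131.87 = 1.287.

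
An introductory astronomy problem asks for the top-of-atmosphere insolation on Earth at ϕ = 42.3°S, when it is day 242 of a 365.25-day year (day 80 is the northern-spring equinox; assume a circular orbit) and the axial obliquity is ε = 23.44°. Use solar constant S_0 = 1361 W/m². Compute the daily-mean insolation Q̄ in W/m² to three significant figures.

Q̄ ≈ 257 W/m²

Solar longitude: L_s = 360° × (242 − 80)/365.25 = 159.671°.
sin δ = sin 23.44° × sin 159.671° = 0.13819, so δ = +7.943°.
cos h₀ = −tan(-42.3°) tan(+7.943°) = 0.1270, h₀ = 1.4435 rad.
Bracket: h₀ sin ϕ sin δ + cos ϕ cos δ sin h₀ = 1.4435×-0.67301×0.13819 + 0.73963×0.99041×0.99191 = -0.134250 + 0.726611 = 0.592361.
Q̄ = (S_0/π) × [bracket] = (1361/π) × 0.592361 = 256.6 W/m².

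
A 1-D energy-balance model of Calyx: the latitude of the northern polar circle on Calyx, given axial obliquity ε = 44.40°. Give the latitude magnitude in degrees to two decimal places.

45.60°

The polar circle is the lowest latitude that experiences at least one full rotation of continuous daylight at the northern-summer solstice; it lies at |φ| = 90° − ε = 90° − 44.40° = 45.60°.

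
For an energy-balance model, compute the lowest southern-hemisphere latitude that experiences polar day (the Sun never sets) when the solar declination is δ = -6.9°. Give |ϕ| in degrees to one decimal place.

|ϕ| = 83.1°

Polar day requires cos h₀ = −tan ϕ tan δ ≤ −1, i.e. tan ϕ tan δ ≥ 1.
The boundary is |tan ϕ| · |tan δ| = 1, so |ϕ| = 90° − |δ| = 90° − 6.9° = 83.1° in the southern hemisphere.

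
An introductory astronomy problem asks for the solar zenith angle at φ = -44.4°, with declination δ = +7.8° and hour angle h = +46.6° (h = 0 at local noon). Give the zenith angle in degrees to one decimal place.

cos θ_z = sin φ sin δ + cos φ cos δ cos h = -0.094955 + 0.486363 = 0.391408.
θ_z = arccos(0.391408) = 67.0°.

θ_z = 67.0°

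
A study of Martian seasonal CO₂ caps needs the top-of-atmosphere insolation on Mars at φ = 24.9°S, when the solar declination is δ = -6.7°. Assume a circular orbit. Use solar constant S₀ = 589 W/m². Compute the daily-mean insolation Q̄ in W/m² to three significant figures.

cos H₀ = −tan(-24.9°) tan(-6.700°) = -0.0545, H₀ = 1.6254 rad.
Bracket: H₀ sin φ sin δ + cos φ cos δ sin H₀ = 1.6254×-0.42104×-0.11667 + 0.90704×0.99317×0.99851 = 0.079844 + 0.899503 = 0.979347.
Q̄ = (S₀/π) × [bracket] = (589/π) × 0.979347 = 183.6 W/m².

Q̄ ≈ 184 W/m²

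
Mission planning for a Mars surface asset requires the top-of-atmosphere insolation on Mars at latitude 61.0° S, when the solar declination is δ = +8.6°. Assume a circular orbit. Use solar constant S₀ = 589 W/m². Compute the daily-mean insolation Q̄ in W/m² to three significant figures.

Q̄ ≈ 54.7 W/m²

cos H₀ = −tan(-61.0°) tan(+8.600°) = 0.2728, H₀ = 1.2945 rad.
Bracket: H₀ sin φ sin δ + cos φ cos δ sin H₀ = 1.2945×-0.87462×0.14954 + 0.48481×0.98876×0.96206 = -0.169309 + 0.461174 = 0.291865.
Q̄ = (S₀/π) × [bracket] = (589/π) × 0.291865 = 54.72 W/m².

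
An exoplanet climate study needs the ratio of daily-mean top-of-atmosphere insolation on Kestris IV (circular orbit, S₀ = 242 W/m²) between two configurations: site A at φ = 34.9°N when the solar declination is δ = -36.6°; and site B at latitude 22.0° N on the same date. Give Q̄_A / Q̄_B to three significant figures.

— Configuration A (φ=+34.9°):
cos H₀ = −tan(+34.9°) tan(-36.600°) = 0.5181, H₀ = 1.0262 rad.
Bracket: H₀ sin φ sin δ + cos φ cos δ sin H₀ = 1.0262×0.57215×-0.59622 + 0.82015×0.80282×0.85533 = -0.350065 + 0.563177 = 0.213112.
Q̄ = (S₀/π) × [bracket] = (242/π) × 0.213112 = 16.416 W/m².
— Configuration B (φ=+22.0°):
cos H₀ = −tan(+22.0°) tan(-36.600°) = 0.3001, H₀ = 1.2660 rad.
Bracket: H₀ sin φ sin δ + cos φ cos δ sin H₀ = 1.2660×0.37461×-0.59622 + 0.92718×0.80282×0.95392 = -0.282761 + 0.710059 = 0.427298.
Q̄ = (S₀/π) × [bracket] = (242/π) × 0.427298 = 32.915 W/m².
Ratio Q̄_A / Q̄_B = 16.416 / 32.915 = 0.4987.

Q̄_A / Q̄_B ≈ 0.499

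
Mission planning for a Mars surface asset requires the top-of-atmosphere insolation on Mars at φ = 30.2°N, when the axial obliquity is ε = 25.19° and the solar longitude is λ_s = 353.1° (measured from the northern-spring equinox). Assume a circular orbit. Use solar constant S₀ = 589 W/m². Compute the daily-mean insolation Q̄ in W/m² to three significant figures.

Solar declination: sin δ = sin ε · sin λ_s = sin 25.19° × sin 353.1° = -0.05113, so δ = -2.931°.
cos H₀ = −tan(+30.2°) tan(-2.931°) = 0.0298, H₀ = 1.5410 rad.
Bracket: H₀ sin φ sin δ + cos φ cos δ sin H₀ = 1.5410×0.50302×-0.05113 + 0.86427×0.99869×0.99956 = -0.039634 + 0.862758 = 0.823124.
Q̄ = (S₀/π) × [bracket] = (589/π) × 0.823124 = 154.3 W/m².

Q̄ ≈ 154 W/m²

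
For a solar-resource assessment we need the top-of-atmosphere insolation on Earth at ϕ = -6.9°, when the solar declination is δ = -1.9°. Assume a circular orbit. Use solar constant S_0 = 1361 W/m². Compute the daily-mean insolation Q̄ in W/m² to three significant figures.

Q̄ ≈ 433 W/m²

cos h₀ = −tan(-6.9°) tan(-1.900°) = -0.0040, h₀ = 1.5748 rad.
Bracket: h₀ sin ϕ sin δ + cos ϕ cos δ sin h₀ = 1.5748×-0.12014×-0.03316 + 0.99276×0.99945×0.99999 = 0.006274 + 0.992204 = 0.998478.
Q̄ = (S_0/π) × [bracket] = (1361/π) × 0.998478 = 432.6 W/m².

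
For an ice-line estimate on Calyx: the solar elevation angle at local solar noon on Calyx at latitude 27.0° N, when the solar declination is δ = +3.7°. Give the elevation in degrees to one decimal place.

66.7°

At local noon the hour angle is zero, so the zenith angle equals |φ − δ| = |+27.0° − (+3.700°)| = 23.300°.
Elevation = 90° − 23.300° = 66.7°.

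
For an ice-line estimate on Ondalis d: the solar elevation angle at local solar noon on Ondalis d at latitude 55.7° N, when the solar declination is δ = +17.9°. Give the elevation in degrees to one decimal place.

At local noon the hour angle is zero, so the zenith angle equals |ϕ − δ| = |+55.7° − (+17.900°)| = 37.800°.
Elevation = 90° − 37.800° = 52.2°.

52.2°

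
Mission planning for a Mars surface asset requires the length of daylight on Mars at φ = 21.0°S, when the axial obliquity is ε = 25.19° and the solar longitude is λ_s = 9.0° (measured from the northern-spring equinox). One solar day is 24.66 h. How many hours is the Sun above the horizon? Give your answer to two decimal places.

Solar declination: sin δ = sin ε · sin λ_s = sin 25.19° × sin 9.0° = 0.06658, so δ = +3.818°.
cos H₀ = −tan φ · tan δ = −tan(-21.0°) × tan(+3.818°) = 0.0256, so H₀ = 1.5452 rad = 88.53°.
Daylight = 2H₀/(2π) × 24.66 h = (1.5452/π) × 24.66 = 12.13 h.

12.13 h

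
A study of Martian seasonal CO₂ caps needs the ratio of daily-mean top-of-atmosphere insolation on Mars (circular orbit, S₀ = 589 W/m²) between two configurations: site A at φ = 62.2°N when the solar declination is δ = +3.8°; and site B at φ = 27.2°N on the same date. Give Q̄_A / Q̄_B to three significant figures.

— Configuration A (φ=+62.2°):
cos H₀ = −tan(+62.2°) tan(+3.800°) = -0.1260, H₀ = 1.6971 rad.
Bracket: H₀ sin φ sin δ + cos φ cos δ sin H₀ = 1.6971×0.88458×0.06627 + 0.46639×0.99780×0.99203 = 0.099486 + 0.461655 = 0.561141.
Q̄ = (S₀/π) × [bracket] = (589/π) × 0.561141 = 105.21 W/m².
— Configuration B (φ=+27.2°):
cos H₀ = −tan(+27.2°) tan(+3.800°) = -0.0341, H₀ = 1.6049 rad.
Bracket: H₀ sin φ sin δ + cos φ cos δ sin H₀ = 1.6049×0.45710×0.06627 + 0.88942×0.99780×0.99942 = 0.048616 + 0.886949 = 0.935565.
Q̄ = (S₀/π) × [bracket] = (589/π) × 0.935565 = 175.40 W/m².
Ratio Q̄_A / Q̄_B = 105.21 / 175.40 = 0.5998.

Q̄_A / Q̄_B ≈ 0.600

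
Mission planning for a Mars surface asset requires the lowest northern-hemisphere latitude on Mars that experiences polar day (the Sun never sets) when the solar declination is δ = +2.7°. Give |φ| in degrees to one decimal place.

|φ| = 87.3°

Polar day requires cos H₀ = −tan φ tan δ ≤ −1, i.e. tan φ tan δ ≥ 1.
The boundary is |tan φ| · |tan δ| = 1, so |φ| = 90° − |δ| = 90° − 2.7° = 87.3° in the northern hemisphere.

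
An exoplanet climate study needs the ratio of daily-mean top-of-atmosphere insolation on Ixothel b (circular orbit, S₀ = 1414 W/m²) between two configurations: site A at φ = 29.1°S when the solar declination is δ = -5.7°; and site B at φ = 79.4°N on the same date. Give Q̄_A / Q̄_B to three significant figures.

Q̄_A / Q̄_B ≈ 16.8

— Configuration A (φ=-29.1°):
cos H₀ = −tan(-29.1°) tan(-5.700°) = -0.0556, H₀ = 1.6264 rad.
Bracket: H₀ sin φ sin δ + cos φ cos δ sin H₀ = 1.6264×-0.48634×-0.09932 + 0.87377×0.99506×0.99846 = 0.078560 + 0.868115 = 0.946675.
Q̄ = (S₀/π) × [bracket] = (1414/π) × 0.946675 = 426.09 W/m².
— Configuration B (φ=+79.4°):
cos H₀ = −tan(+79.4°) tan(-5.700°) = 0.5333, H₀ = 1.0082 rad.
Bracket: H₀ sin φ sin δ + cos φ cos δ sin H₀ = 1.0082×0.98294×-0.09932 + 0.18395×0.99506×0.84590 = -0.098426 + 0.154835 = 0.056409.
Q̄ = (S₀/π) × [bracket] = (1414/π) × 0.056409 = 25.389 W/m².
Ratio Q̄_A / Q̄_B = 426.09 / 25.389 = 16.78.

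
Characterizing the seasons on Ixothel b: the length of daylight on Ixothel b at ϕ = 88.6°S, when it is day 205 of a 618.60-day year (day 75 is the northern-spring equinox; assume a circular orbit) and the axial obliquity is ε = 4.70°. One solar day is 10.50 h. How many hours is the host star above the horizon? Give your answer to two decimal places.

Solar longitude: L_s = 360° × (205 − 75)/618.60 = 75.655°.
sin δ = sin 4.70° × sin 75.655° = 0.07938, so δ = +4.553°.
cos h₀ = −tan ϕ · tan δ = 3.2585 ≥ 1, so the host star never rises (polar night) and h₀ = 0.
Daylight = 2h₀/(2π) × 10.50 h = (0.0000/π) × 10.50 = 0.00 h.

0.00 h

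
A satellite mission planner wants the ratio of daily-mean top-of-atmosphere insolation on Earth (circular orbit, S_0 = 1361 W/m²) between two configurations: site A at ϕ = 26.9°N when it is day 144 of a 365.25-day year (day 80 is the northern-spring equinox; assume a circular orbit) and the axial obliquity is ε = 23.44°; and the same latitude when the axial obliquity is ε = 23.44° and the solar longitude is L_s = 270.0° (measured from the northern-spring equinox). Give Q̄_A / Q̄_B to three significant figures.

— Configuration A (ϕ=+26.9°):
Solar longitude: L_s = 360° × (144 − 80)/365.25 = 63.080°.
sin δ = sin 23.44° × sin 63.080° = 0.35468, so δ = +20.774°.
cos h₀ = −tan(+26.9°) tan(+20.774°) = -0.1925, h₀ = 1.7645 rad.
Bracket: h₀ sin ϕ sin δ + cos ϕ cos δ sin h₀ = 1.7645×0.45243×0.35468 + 0.89180×0.93499×0.98131 = 0.283146 + 0.818240 = 1.101386.
Q̄ = (S_0/π) × [bracket] = (1361/π) × 1.101386 = 477.14 W/m².
— Configuration B (ϕ=+26.9°):
Solar declination: sin δ = sin ε · sin L_s = sin 23.44° × sin 270.0° = -0.39779, so δ = -23.440°.
cos h₀ = −tan(+26.9°) tan(-23.440°) = 0.2200, h₀ = 1.3490 rad.
Bracket: h₀ sin ϕ sin δ + cos ϕ cos δ sin h₀ = 1.3490×0.45243×-0.39779 + 0.89180×0.91748×0.97551 = -0.242782 + 0.798171 = 0.555389.
Q̄ = (S_0/π) × [bracket] = (1361/π) × 0.555389 = 240.61 W/m².
Ratio Q̄_A / Q̄_B = 477.14 / 240.61 = 1.983.

Q̄_A / Q̄_B ≈ 1.98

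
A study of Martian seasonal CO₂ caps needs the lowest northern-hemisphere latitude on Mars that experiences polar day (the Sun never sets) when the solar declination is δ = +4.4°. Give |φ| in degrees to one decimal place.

Polar day requires cos H₀ = −tan φ tan δ ≤ −1, i.e. tan φ tan δ ≥ 1.
The boundary is |tan φ| · |tan δ| = 1, so |φ| = 90° − |δ| = 90° − 4.4° = 85.6° in the northern hemisphere.

|φ| = 85.6°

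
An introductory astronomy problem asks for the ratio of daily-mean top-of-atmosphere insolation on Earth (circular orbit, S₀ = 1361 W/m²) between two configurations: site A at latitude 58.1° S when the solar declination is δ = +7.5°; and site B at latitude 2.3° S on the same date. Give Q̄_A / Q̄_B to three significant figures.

— Configuration A (φ=-58.1°):
cos H₀ = −tan(-58.1°) tan(+7.500°) = 0.2115, H₀ = 1.3577 rad.
Bracket: H₀ sin φ sin δ + cos φ cos δ sin H₀ = 1.3577×-0.84897×0.13053 + 0.52844×0.99144×0.97738 = -0.150455 + 0.512066 = 0.361611.
Q̄ = (S₀/π) × [bracket] = (1361/π) × 0.361611 = 156.66 W/m².
— Configuration B (φ=-2.3°):
cos H₀ = −tan(-2.3°) tan(+7.500°) = 0.0053, H₀ = 1.5655 rad.
Bracket: H₀ sin φ sin δ + cos φ cos δ sin H₀ = 1.5655×-0.04013×0.13053 + 0.99919×0.99144×0.99999 = -0.008200 + 0.990627 = 0.982427.
Q̄ = (S₀/π) × [bracket] = (1361/π) × 0.982427 = 425.61 W/m².
Ratio Q̄_A / Q̄_B = 156.66 / 425.61 = 0.3681.

Q̄_A / Q̄_B ≈ 0.368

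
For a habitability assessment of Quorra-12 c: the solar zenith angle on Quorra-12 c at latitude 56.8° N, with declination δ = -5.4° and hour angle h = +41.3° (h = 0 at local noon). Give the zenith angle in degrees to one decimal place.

θ_z = 70.7°

cos θ_z = sin φ sin δ + cos φ cos δ cos h = -0.078746 + 0.409539 = 0.330793.
θ_z = arccos(0.330793) = 70.7°.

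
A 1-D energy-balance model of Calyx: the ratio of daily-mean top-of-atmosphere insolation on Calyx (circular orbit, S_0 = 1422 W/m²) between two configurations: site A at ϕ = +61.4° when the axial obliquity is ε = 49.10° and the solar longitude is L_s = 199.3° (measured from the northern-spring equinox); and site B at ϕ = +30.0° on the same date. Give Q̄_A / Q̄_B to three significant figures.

— Configuration A (ϕ=+61.4°):
Solar declination: sin δ = sin ε · sin L_s = sin 49.10° × sin 199.3° = -0.24982, so δ = -14.467°.
cos h₀ = −tan(+61.4°) tan(-14.467°) = 0.4732, h₀ = 1.0779 rad.
Bracket: h₀ sin ϕ sin δ + cos ϕ cos δ sin h₀ = 1.0779×0.87798×-0.24982 + 0.47869×0.96829×0.88095 = -0.236423 + 0.408330 = 0.171907.
Q̄ = (S_0/π) × [bracket] = (1422/π) × 0.171907 = 77.811 W/m².
— Configuration B (ϕ=+30.0°):
cos h₀ = −tan(+30.0°) tan(-14.467°) = 0.1490, h₀ = 1.4213 rad.
Bracket: h₀ sin ϕ sin δ + cos ϕ cos δ sin h₀ = 1.4213×0.50000×-0.24982 + 0.86603×0.96829×0.98884 = -0.177535 + 0.829210 = 0.651675.
Q̄ = (S_0/π) × [bracket] = (1422/π) × 0.651675 = 294.97 W/m².
Ratio Q̄_A / Q̄_B = 77.811 / 294.97 = 0.2638.

Q̄_A / Q̄_B ≈ 0.264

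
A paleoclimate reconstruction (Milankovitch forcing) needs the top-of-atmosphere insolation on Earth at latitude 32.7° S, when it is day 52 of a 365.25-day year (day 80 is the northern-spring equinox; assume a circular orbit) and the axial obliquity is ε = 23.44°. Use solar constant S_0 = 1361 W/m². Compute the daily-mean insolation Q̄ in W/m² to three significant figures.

Solar longitude: L_s = 360° × (52 − 80)/365.25 = -27.598°, i.e. -27.598° + 360° = 332.402°.
sin δ = sin 23.44° × sin 332.402° = -0.18428, so δ = -10.619°.
cos h₀ = −tan(-32.7°) tan(-10.619°) = -0.1204, h₀ = 1.6915 rad.
Bracket: h₀ sin ϕ sin δ + cos ϕ cos δ sin h₀ = 1.6915×-0.54024×-0.18428 + 0.84151×0.98287×0.99273 = 0.168398 + 0.821082 = 0.989480.
Q̄ = (S_0/π) × [bracket] = (1361/π) × 0.989480 = 428.7 W/m².

Q̄ ≈ 429 W/m²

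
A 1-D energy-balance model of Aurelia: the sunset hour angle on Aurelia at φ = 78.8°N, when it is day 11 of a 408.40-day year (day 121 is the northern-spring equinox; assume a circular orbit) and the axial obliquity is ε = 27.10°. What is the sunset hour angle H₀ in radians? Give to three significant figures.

Solar longitude: λ_s = 360° × (11 − 121)/408.40 = -96.964°, i.e. -96.964° + 360° = 263.036°.
sin δ = sin 27.10° × sin 263.036° = -0.45218, so δ = -26.884°.
cos H₀ = −tan φ · tan δ = 2.5604 ≥ 1, so the host star never rises (polar night) and H₀ = 0.

H₀ = 0.00 rad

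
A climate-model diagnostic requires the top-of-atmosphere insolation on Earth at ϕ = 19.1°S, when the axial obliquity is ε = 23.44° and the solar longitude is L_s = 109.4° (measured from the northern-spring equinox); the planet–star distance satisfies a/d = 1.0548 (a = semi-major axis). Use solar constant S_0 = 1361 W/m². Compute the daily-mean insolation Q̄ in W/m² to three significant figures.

Solar declination: sin δ = sin ε · sin L_s = sin 23.44° × sin 109.4° = 0.37520, so δ = +22.037°.
cos h₀ = −tan(-19.1°) tan(+22.037°) = 0.1402, h₀ = 1.4302 rad.
Bracket: h₀ sin ϕ sin δ + cos ϕ cos δ sin h₀ = 1.4302×-0.32722×0.37520 + 0.94495×0.92694×0.99013 = -0.175590 + 0.867267 = 0.691677.
Inverse-square distance factor (a/d)² = 1.0548² = 1.112603.
Q̄ = (S_0/π) × 1.112603 × [bracket] = (1361/π) × 1.112603 × 0.691677 = 333.4 W/m².

Q̄ ≈ 333 W/m²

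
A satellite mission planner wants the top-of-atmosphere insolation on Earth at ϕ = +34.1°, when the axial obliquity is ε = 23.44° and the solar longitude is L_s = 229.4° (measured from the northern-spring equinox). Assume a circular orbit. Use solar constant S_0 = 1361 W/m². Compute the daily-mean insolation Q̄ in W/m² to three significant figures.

Solar declination: sin δ = sin ε · sin L_s = sin 23.44° × sin 229.4° = -0.30203, so δ = -17.580°.
cos h₀ = −tan(+34.1°) tan(-17.580°) = 0.2145, h₀ = 1.3546 rad.
Bracket: h₀ sin ϕ sin δ + cos ϕ cos δ sin h₀ = 1.3546×0.56064×-0.30203 + 0.82806×0.95330×0.97672 = -0.229375 + 0.771013 = 0.541638.
Q̄ = (S_0/π) × [bracket] = (1361/π) × 0.541638 = 234.6 W/m².

Q̄ ≈ 235 W/m²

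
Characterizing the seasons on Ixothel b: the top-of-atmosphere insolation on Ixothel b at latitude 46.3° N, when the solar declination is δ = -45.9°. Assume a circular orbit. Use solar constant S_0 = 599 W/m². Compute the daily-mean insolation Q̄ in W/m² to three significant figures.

cos h₀ = −tan(+46.3°) tan(-45.900°) = 1.0798 ≥ 1 ⇒ polar night, h₀ = 0 and Q̄ = 0.

Q̄ ≈ 0.00 W/m²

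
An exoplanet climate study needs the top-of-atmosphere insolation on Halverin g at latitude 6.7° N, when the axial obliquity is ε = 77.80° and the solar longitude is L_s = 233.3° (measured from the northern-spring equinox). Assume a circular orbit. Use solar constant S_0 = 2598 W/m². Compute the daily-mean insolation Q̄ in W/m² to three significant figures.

Solar declination: sin δ = sin ε · sin L_s = sin 77.80° × sin 233.3° = -0.78367, so δ = -51.598°.
cos h₀ = −tan(+6.7°) tan(-51.598°) = 0.1482, h₀ = 1.4220 rad.
Bracket: h₀ sin ϕ sin δ + cos ϕ cos δ sin h₀ = 1.4220×0.11667×-0.78367 + 0.99317×0.62118×0.98896 = -0.130015 + 0.610126 = 0.480111.
Q̄ = (S_0/π) × [bracket] = (2598/π) × 0.480111 = 397.0 W/m².

Q̄ ≈ 397 W/m²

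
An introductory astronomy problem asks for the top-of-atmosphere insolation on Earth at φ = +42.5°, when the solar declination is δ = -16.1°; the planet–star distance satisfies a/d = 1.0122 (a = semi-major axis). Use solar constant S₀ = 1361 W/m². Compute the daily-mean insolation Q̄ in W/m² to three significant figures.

Q̄ ≈ 195 W/m²

cos H₀ = −tan(+42.5°) tan(-16.100°) = 0.2645, H₀ = 1.3031 rad.
Bracket: H₀ sin φ sin δ + cos φ cos δ sin H₀ = 1.3031×0.67559×-0.27731 + 0.73728×0.96078×0.96439 = -0.244133 + 0.683139 = 0.439006.
Inverse-square distance factor (a/d)² = 1.0122² = 1.024549.
Q̄ = (S₀/π) × 1.024549 × [bracket] = (1361/π) × 1.024549 × 0.439006 = 194.9 W/m².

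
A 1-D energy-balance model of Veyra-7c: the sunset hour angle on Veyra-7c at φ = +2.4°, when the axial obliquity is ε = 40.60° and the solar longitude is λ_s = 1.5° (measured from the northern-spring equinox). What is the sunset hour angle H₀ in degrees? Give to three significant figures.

Solar declination: sin δ = sin ε · sin λ_s = sin 40.60° × sin 1.5° = 0.01704, so δ = +0.976°.
cos H₀ = −tan φ · tan δ = −tan(+2.4°) × tan(+0.976°) = -0.0007, so H₀ = 1.5715 rad = 90.04°.

H₀ = 90.0°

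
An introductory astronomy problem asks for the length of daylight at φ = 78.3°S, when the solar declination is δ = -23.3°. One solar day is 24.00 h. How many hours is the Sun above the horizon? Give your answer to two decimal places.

Sunrise equation: cos H₀ = −tan φ · tan δ = -2.0796 ≤ −1, so the Sun never sets (polar day) and H₀ = π.
Daylight = 2H₀/(2π) × 24.00 h = (3.1416/π) × 24.00 = 24.00 h.

24.00 h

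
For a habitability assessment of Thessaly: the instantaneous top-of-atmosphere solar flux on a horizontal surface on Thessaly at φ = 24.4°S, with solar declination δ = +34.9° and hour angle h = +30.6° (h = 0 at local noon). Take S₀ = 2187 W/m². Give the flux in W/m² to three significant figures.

889 W/m²

cos θ_z = sin φ sin δ + cos φ cos δ cos h = -0.236356 + 0.642887 = 0.406531.
Flux = S₀ · cos θ_z = 2187 × 0.406531 = 889.1 W/m².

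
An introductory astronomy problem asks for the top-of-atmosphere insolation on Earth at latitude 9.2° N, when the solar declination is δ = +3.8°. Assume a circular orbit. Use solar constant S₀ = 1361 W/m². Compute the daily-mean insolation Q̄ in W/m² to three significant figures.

cos H₀ = −tan(+9.2°) tan(+3.800°) = -0.0108, H₀ = 1.5816 rad.
Bracket: H₀ sin φ sin δ + cos φ cos δ sin H₀ = 1.5816×0.15988×0.06627 + 0.98714×0.99780×0.99994 = 0.016757 + 0.984909 = 1.001666.
Q̄ = (S₀/π) × [bracket] = (1361/π) × 1.001666 = 433.9 W/m².

Q̄ ≈ 434 W/m²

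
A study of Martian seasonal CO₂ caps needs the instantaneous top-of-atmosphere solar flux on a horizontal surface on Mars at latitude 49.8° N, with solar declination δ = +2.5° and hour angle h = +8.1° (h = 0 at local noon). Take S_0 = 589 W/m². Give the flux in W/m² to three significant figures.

396 W/m²

cos θ_z = sin ϕ sin δ + cos ϕ cos δ cos h = 0.033316 + 0.638410 = 0.671726.
Flux = S_0 · cos θ_z = 589 × 0.671726 = 395.6 W/m².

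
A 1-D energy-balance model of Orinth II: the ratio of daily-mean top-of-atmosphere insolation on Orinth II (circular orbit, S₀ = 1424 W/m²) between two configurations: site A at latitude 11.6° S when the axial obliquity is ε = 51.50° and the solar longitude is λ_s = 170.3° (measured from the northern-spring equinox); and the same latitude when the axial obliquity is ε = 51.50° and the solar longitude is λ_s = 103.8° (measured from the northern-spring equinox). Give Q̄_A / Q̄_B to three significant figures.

Q̄_A / Q̄_B ≈ 2.24

— Configuration A (φ=-11.6°):
Solar declination: sin δ = sin ε · sin λ_s = sin 51.50° × sin 170.3° = 0.13186, so δ = +7.577°.
cos H₀ = −tan(-11.6°) tan(+7.577°) = 0.0273, H₀ = 1.5435 rad.
Bracket: H₀ sin φ sin δ + cos φ cos δ sin H₀ = 1.5435×-0.20108×0.13186 + 0.97958×0.99127×0.99963 = -0.040925 + 0.970669 = 0.929744.
Q̄ = (S₀/π) × [bracket] = (1424/π) × 0.929744 = 421.43 W/m².
— Configuration B (φ=-11.6°):
Solar declination: sin δ = sin ε · sin λ_s = sin 51.50° × sin 103.8° = 0.76002, so δ = +49.466°.
cos H₀ = −tan(-11.6°) tan(+49.466°) = 0.2401, H₀ = 1.3284 rad.
Bracket: H₀ sin φ sin δ + cos φ cos δ sin H₀ = 1.3284×-0.20108×0.76002 + 0.97958×0.64990×0.97076 = -0.203012 + 0.618014 = 0.415002.
Q̄ = (S₀/π) × [bracket] = (1424/π) × 0.415002 = 188.11 W/m².
Ratio Q̄_A / Q̄_B = 421.43 / 188.11 = 2.240.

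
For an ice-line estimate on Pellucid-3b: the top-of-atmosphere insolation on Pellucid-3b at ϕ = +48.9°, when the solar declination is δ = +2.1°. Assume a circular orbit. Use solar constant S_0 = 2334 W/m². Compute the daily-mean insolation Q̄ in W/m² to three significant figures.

Q̄ ≈ 521 W/m²

cos h₀ = −tan(+48.9°) tan(+2.100°) = -0.0420, h₀ = 1.6128 rad.
Bracket: h₀ sin ϕ sin δ + cos ϕ cos δ sin h₀ = 1.6128×0.75356×0.03664 + 0.65738×0.99933×0.99912 = 0.044530 + 0.656361 = 0.700891.
Q̄ = (S_0/π) × [bracket] = (2334/π) × 0.700891 = 520.7 W/m².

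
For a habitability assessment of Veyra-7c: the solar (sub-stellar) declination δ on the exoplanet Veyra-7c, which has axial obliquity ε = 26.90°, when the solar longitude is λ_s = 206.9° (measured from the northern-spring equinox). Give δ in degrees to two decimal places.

δ = -11.81°

sin δ = sin ε · sin λ_s = sin 26.90° × sin 206.9° = -0.204697.
δ = arcsin(-0.204697) = -11.81°.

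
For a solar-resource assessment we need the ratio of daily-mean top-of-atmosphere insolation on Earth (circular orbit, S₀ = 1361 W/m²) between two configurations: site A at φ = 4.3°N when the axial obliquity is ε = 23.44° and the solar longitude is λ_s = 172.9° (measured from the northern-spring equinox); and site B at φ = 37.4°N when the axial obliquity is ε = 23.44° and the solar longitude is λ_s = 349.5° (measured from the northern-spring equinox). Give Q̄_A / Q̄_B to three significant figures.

— Configuration A (φ=+4.3°):
Solar declination: sin δ = sin ε · sin λ_s = sin 23.44° × sin 172.9° = 0.04917, so δ = +2.818°.
cos H₀ = −tan(+4.3°) tan(+2.818°) = -0.0037, H₀ = 1.5745 rad.
Bracket: H₀ sin φ sin δ + cos φ cos δ sin H₀ = 1.5745×0.07498×0.04917 + 0.99719×0.99879×0.99999 = 0.005805 + 0.995973 = 1.001778.
Q̄ = (S₀/π) × [bracket] = (1361/π) × 1.001778 = 433.99 W/m².
— Configuration B (φ=+37.4°):
Solar declination: sin δ = sin ε · sin λ_s = sin 23.44° × sin 349.5° = -0.07249, so δ = -4.157°.
cos H₀ = −tan(+37.4°) tan(-4.157°) = 0.0556, H₀ = 1.5152 rad.
Bracket: H₀ sin φ sin δ + cos φ cos δ sin H₀ = 1.5152×0.60738×-0.07249 + 0.79441×0.99737×0.99845 = -0.066713 + 0.791093 = 0.724380.
Q̄ = (S₀/π) × [bracket] = (1361/π) × 0.724380 = 313.82 W/m².
Ratio Q̄_A / Q̄_B = 433.99 / 313.82 = 1.383.

Q̄_A / Q̄_B ≈ 1.38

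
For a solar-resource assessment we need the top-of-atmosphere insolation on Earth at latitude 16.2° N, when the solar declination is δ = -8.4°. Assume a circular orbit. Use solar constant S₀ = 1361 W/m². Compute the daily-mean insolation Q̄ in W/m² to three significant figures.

cos H₀ = −tan(+16.2°) tan(-8.400°) = 0.0429, H₀ = 1.5279 rad.
Bracket: H₀ sin φ sin δ + cos φ cos δ sin H₀ = 1.5279×0.27899×-0.14608 + 0.96029×0.98927×0.99908 = -0.062269 + 0.949112 = 0.886843.
Q̄ = (S₀/π) × [bracket] = (1361/π) × 0.886843 = 384.2 W/m².

Q̄ ≈ 384 W/m²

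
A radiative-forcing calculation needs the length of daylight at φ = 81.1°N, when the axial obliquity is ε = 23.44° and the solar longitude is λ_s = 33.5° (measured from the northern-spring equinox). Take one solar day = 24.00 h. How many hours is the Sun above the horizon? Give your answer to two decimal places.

Solar declination: sin δ = sin ε · sin λ_s = sin 23.44° × sin 33.5° = 0.21955, so δ = +12.683°.
Sunrise equation: cos H₀ = −tan φ · tan δ = -1.4371 ≤ −1, so the Sun never sets (polar day) and H₀ = π.
Daylight = 2H₀/(2π) × 24.00 h = (3.1416/π) × 24.00 = 24.00 h.

24.00 h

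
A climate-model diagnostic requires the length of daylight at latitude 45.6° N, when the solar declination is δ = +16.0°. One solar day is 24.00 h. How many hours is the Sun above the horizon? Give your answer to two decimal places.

cos H₀ = −tan φ · tan δ = −tan(+45.6°) × tan(+16.000°) = -0.2928, so H₀ = 1.8680 rad = 107.03°.
Daylight = 2H₀/(2π) × 24.00 h = (1.8680/π) × 24.00 = 14.27 h.

14.27 h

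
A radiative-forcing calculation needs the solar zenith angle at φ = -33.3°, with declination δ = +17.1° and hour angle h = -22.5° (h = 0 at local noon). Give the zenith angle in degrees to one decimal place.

cos θ_z = sin φ sin δ + cos φ cos δ cos h = -0.161435 + 0.738049 = 0.576614.
θ_z = arccos(0.576614) = 54.8°.

θ_z = 54.8°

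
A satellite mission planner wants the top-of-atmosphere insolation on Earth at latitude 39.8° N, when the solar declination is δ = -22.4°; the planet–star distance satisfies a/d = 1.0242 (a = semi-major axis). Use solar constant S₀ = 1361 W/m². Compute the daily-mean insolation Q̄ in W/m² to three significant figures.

Q̄ ≈ 168 W/m²

cos H₀ = −tan(+39.8°) tan(-22.400°) = 0.3434, H₀ = 1.2203 rad.
Bracket: H₀ sin φ sin δ + cos φ cos δ sin H₀ = 1.2203×0.64011×-0.38107 + 0.76828×0.92455×0.93919 = -0.297664 + 0.667119 = 0.369455.
Inverse-square distance factor (a/d)² = 1.0242² = 1.048986.
Q̄ = (S₀/π) × 1.048986 × [bracket] = (1361/π) × 1.048986 × 0.369455 = 167.9 W/m².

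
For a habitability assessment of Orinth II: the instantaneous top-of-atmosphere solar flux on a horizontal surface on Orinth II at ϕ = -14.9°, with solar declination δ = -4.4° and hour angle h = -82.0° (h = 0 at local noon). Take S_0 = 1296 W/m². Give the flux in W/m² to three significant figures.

cos θ_z = sin ϕ sin δ + cos ϕ cos δ cos h = 0.019727 + 0.134097 = 0.153824.
Flux = S_0 · cos θ_z = 1296 × 0.153824 = 199.4 W/m².

199 W/m²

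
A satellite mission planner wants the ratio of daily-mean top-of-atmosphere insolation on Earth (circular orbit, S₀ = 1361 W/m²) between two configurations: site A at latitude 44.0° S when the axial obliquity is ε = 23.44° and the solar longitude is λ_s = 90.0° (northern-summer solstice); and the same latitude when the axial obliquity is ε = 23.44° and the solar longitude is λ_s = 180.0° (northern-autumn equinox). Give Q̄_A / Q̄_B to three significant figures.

— Configuration A (φ=-44.0°):
Solar declination: sin δ = sin ε · sin λ_s = sin 23.44° × sin 90.0° = 0.39779, so δ = +23.440°.
cos H₀ = −tan(-44.0°) tan(+23.440°) = 0.4187, H₀ = 1.1388 rad.
Bracket: H₀ sin φ sin δ + cos φ cos δ sin H₀ = 1.1388×-0.69466×0.39779 + 0.71934×0.91748×0.90813 = -0.314683 + 0.599348 = 0.284665.
Q̄ = (S₀/π) × [bracket] = (1361/π) × 0.284665 = 123.32 W/m².
— Configuration B (φ=-44.0°):
Solar declination: sin δ = sin ε · sin λ_s = sin 23.44° × sin 180.0° = 0.00000, so δ = +0.000°.
cos H₀ = −tan(-44.0°) tan(+0.000°) = 0.0000, H₀ = 1.5708 rad.
Bracket: H₀ sin φ sin δ + cos φ cos δ sin H₀ = 1.5708×-0.69466×0.00000 + 0.71934×1.00000×1.00000 = -0.000000 + 0.719340 = 0.719340.
Q̄ = (S₀/π) × [bracket] = (1361/π) × 0.719340 = 311.63 W/m².
Ratio Q̄_A / Q̄_B = 123.32 / 311.63 = 0.3957.

Q̄_A / Q̄_B ≈ 0.396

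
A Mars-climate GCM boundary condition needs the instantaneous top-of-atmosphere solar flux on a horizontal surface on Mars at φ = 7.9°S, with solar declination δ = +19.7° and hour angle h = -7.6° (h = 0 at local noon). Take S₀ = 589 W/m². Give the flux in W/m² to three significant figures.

cos θ_z = sin φ sin δ + cos φ cos δ cos h = -0.046332 + 0.924344 = 0.878012.
Flux = S₀ · cos θ_z = 589 × 0.878012 = 517.1 W/m².

517 W/m²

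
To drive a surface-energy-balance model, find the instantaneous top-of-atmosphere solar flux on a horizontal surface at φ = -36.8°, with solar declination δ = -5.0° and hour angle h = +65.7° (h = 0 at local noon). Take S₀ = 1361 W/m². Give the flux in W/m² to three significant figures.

cos θ_z = sin φ sin δ + cos φ cos δ cos h = 0.052208 + 0.328259 = 0.380467.
Flux = S₀ · cos θ_z = 1361 × 0.380467 = 517.8 W/m².

518 W/m²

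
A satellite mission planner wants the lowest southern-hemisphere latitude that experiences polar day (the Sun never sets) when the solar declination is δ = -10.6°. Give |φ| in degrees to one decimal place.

Polar day requires cos H₀ = −tan φ tan δ ≤ −1, i.e. tan φ tan δ ≥ 1.
The boundary is |tan φ| · |tan δ| = 1, so |φ| = 90° − |δ| = 90° − 10.6° = 79.4° in the southern hemisphere.

|φ| = 79.4°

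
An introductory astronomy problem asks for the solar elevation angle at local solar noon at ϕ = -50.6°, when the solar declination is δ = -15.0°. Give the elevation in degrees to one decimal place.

54.4°

At local noon the hour angle is zero, so the zenith angle equals |ϕ − δ| = |-50.6° − (-15.000°)| = 35.600°.
Elevation = 90° − 35.600° = 54.4°.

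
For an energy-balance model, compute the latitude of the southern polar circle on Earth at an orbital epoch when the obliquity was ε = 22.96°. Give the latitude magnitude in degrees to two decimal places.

67.04°

The polar circle is the lowest latitude that experiences at least one full rotation of continuous darkness at the northern-summer solstice; it lies at |ϕ| = 90° − ε = 90° − 22.96° = 67.04°.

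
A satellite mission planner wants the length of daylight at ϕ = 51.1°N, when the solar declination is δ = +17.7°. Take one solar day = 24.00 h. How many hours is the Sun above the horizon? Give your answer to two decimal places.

15.11 h

cos h₀ = −tan ϕ · tan δ = −tan(+51.1°) × tan(+17.700°) = -0.3955, so h₀ = 1.9774 rad = 113.30°.
Daylight = 2h₀/(2π) × 24.00 h = (1.9774/π) × 24.00 = 15.11 h.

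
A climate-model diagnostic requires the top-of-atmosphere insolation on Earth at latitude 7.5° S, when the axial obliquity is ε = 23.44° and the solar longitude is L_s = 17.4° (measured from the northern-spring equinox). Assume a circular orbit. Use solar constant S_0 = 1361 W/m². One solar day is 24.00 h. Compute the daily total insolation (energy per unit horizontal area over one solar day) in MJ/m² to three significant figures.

35.9 MJ/m²

Solar declination: sin δ = sin ε · sin L_s = sin 23.44° × sin 17.4° = 0.11895, so δ = +6.832°.
cos h₀ = −tan(-7.5°) tan(+6.832°) = 0.0158, h₀ = 1.5550 rad.
Bracket: h₀ sin ϕ sin δ + cos ϕ cos δ sin h₀ = 1.5550×-0.13053×0.11895 + 0.99144×0.99290×0.99988 = -0.024144 + 0.984283 = 0.960139.
Q̄ = (S_0/π) × [bracket] = (1361/π) × 0.960139 = 415.95 W/m².
Daily total = Q̄ × 24.00 h × 3600 s/h = 415.95 × 24.00 × 3600 / 10⁶ = 35.94 MJ/m².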